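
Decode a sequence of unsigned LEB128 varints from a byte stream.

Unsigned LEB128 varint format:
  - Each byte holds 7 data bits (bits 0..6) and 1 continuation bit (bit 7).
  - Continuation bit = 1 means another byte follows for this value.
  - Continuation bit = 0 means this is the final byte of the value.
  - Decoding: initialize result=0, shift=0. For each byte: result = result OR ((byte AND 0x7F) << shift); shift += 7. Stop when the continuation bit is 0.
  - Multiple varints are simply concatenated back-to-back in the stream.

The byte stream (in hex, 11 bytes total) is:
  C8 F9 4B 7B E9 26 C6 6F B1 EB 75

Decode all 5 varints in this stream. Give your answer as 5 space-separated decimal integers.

  byte[0]=0xC8 cont=1 payload=0x48=72: acc |= 72<<0 -> acc=72 shift=7
  byte[1]=0xF9 cont=1 payload=0x79=121: acc |= 121<<7 -> acc=15560 shift=14
  byte[2]=0x4B cont=0 payload=0x4B=75: acc |= 75<<14 -> acc=1244360 shift=21 [end]
Varint 1: bytes[0:3] = C8 F9 4B -> value 1244360 (3 byte(s))
  byte[3]=0x7B cont=0 payload=0x7B=123: acc |= 123<<0 -> acc=123 shift=7 [end]
Varint 2: bytes[3:4] = 7B -> value 123 (1 byte(s))
  byte[4]=0xE9 cont=1 payload=0x69=105: acc |= 105<<0 -> acc=105 shift=7
  byte[5]=0x26 cont=0 payload=0x26=38: acc |= 38<<7 -> acc=4969 shift=14 [end]
Varint 3: bytes[4:6] = E9 26 -> value 4969 (2 byte(s))
  byte[6]=0xC6 cont=1 payload=0x46=70: acc |= 70<<0 -> acc=70 shift=7
  byte[7]=0x6F cont=0 payload=0x6F=111: acc |= 111<<7 -> acc=14278 shift=14 [end]
Varint 4: bytes[6:8] = C6 6F -> value 14278 (2 byte(s))
  byte[8]=0xB1 cont=1 payload=0x31=49: acc |= 49<<0 -> acc=49 shift=7
  byte[9]=0xEB cont=1 payload=0x6B=107: acc |= 107<<7 -> acc=13745 shift=14
  byte[10]=0x75 cont=0 payload=0x75=117: acc |= 117<<14 -> acc=1930673 shift=21 [end]
Varint 5: bytes[8:11] = B1 EB 75 -> value 1930673 (3 byte(s))

Answer: 1244360 123 4969 14278 1930673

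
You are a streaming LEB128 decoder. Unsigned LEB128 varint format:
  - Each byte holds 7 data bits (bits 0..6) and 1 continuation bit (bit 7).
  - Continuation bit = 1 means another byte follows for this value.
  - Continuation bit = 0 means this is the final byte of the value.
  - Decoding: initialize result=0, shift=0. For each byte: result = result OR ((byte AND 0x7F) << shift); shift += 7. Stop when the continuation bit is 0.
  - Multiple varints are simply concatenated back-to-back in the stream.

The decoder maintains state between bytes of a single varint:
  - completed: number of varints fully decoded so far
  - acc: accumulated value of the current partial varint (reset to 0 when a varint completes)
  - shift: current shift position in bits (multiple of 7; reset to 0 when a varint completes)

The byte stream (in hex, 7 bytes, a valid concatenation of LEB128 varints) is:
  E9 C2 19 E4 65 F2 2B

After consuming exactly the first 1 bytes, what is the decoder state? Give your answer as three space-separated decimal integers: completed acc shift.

Answer: 0 105 7

Derivation:
byte[0]=0xE9 cont=1 payload=0x69: acc |= 105<<0 -> completed=0 acc=105 shift=7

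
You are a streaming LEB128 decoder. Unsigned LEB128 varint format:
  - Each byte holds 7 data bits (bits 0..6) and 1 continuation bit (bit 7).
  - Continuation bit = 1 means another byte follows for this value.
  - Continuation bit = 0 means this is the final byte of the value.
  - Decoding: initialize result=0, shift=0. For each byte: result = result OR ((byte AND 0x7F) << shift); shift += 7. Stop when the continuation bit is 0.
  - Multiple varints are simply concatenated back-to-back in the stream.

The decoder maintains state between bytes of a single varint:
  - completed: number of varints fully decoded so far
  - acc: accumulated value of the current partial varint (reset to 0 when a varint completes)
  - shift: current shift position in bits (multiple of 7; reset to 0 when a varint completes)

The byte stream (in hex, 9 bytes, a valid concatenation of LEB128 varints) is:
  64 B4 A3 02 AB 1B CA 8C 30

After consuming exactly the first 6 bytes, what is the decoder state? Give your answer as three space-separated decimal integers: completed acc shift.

Answer: 3 0 0

Derivation:
byte[0]=0x64 cont=0 payload=0x64: varint #1 complete (value=100); reset -> completed=1 acc=0 shift=0
byte[1]=0xB4 cont=1 payload=0x34: acc |= 52<<0 -> completed=1 acc=52 shift=7
byte[2]=0xA3 cont=1 payload=0x23: acc |= 35<<7 -> completed=1 acc=4532 shift=14
byte[3]=0x02 cont=0 payload=0x02: varint #2 complete (value=37300); reset -> completed=2 acc=0 shift=0
byte[4]=0xAB cont=1 payload=0x2B: acc |= 43<<0 -> completed=2 acc=43 shift=7
byte[5]=0x1B cont=0 payload=0x1B: varint #3 complete (value=3499); reset -> completed=3 acc=0 shift=0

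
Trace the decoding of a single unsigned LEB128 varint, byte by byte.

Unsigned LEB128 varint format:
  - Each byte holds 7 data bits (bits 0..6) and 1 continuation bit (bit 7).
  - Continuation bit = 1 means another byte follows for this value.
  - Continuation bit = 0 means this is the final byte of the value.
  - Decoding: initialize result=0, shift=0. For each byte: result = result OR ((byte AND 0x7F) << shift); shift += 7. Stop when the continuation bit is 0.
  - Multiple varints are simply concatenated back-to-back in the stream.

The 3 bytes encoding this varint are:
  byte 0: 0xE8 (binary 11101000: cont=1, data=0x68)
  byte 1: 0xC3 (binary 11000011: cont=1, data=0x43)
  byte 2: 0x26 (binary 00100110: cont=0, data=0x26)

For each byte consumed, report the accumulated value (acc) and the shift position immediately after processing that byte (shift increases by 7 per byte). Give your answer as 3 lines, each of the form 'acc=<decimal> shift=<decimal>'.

byte 0=0xE8: payload=0x68=104, contrib = 104<<0 = 104; acc -> 104, shift -> 7
byte 1=0xC3: payload=0x43=67, contrib = 67<<7 = 8576; acc -> 8680, shift -> 14
byte 2=0x26: payload=0x26=38, contrib = 38<<14 = 622592; acc -> 631272, shift -> 21

Answer: acc=104 shift=7
acc=8680 shift=14
acc=631272 shift=21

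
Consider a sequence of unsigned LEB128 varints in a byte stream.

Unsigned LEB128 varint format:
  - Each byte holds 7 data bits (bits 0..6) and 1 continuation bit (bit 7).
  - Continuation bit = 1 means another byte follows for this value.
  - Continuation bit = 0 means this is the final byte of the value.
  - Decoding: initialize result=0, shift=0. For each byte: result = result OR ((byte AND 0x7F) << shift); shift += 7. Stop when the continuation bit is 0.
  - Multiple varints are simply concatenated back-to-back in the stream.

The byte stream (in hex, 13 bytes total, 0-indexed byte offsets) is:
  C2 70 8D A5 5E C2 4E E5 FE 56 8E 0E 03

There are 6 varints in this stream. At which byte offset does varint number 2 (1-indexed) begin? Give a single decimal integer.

Answer: 2

Derivation:
  byte[0]=0xC2 cont=1 payload=0x42=66: acc |= 66<<0 -> acc=66 shift=7
  byte[1]=0x70 cont=0 payload=0x70=112: acc |= 112<<7 -> acc=14402 shift=14 [end]
Varint 1: bytes[0:2] = C2 70 -> value 14402 (2 byte(s))
  byte[2]=0x8D cont=1 payload=0x0D=13: acc |= 13<<0 -> acc=13 shift=7
  byte[3]=0xA5 cont=1 payload=0x25=37: acc |= 37<<7 -> acc=4749 shift=14
  byte[4]=0x5E cont=0 payload=0x5E=94: acc |= 94<<14 -> acc=1544845 shift=21 [end]
Varint 2: bytes[2:5] = 8D A5 5E -> value 1544845 (3 byte(s))
  byte[5]=0xC2 cont=1 payload=0x42=66: acc |= 66<<0 -> acc=66 shift=7
  byte[6]=0x4E cont=0 payload=0x4E=78: acc |= 78<<7 -> acc=10050 shift=14 [end]
Varint 3: bytes[5:7] = C2 4E -> value 10050 (2 byte(s))
  byte[7]=0xE5 cont=1 payload=0x65=101: acc |= 101<<0 -> acc=101 shift=7
  byte[8]=0xFE cont=1 payload=0x7E=126: acc |= 126<<7 -> acc=16229 shift=14
  byte[9]=0x56 cont=0 payload=0x56=86: acc |= 86<<14 -> acc=1425253 shift=21 [end]
Varint 4: bytes[7:10] = E5 FE 56 -> value 1425253 (3 byte(s))
  byte[10]=0x8E cont=1 payload=0x0E=14: acc |= 14<<0 -> acc=14 shift=7
  byte[11]=0x0E cont=0 payload=0x0E=14: acc |= 14<<7 -> acc=1806 shift=14 [end]
Varint 5: bytes[10:12] = 8E 0E -> value 1806 (2 byte(s))
  byte[12]=0x03 cont=0 payload=0x03=3: acc |= 3<<0 -> acc=3 shift=7 [end]
Varint 6: bytes[12:13] = 03 -> value 3 (1 byte(s))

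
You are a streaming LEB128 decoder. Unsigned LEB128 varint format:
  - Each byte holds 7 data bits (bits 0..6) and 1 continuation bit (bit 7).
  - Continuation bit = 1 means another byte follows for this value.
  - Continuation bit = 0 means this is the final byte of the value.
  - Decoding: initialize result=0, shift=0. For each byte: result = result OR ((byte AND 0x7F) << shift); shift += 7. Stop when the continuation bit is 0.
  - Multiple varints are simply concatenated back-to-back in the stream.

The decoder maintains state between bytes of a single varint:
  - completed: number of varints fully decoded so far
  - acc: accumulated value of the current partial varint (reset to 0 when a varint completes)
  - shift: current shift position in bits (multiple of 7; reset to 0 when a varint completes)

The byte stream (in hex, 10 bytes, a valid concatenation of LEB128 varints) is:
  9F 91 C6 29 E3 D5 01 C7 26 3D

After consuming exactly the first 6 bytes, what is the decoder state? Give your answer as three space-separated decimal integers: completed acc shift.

byte[0]=0x9F cont=1 payload=0x1F: acc |= 31<<0 -> completed=0 acc=31 shift=7
byte[1]=0x91 cont=1 payload=0x11: acc |= 17<<7 -> completed=0 acc=2207 shift=14
byte[2]=0xC6 cont=1 payload=0x46: acc |= 70<<14 -> completed=0 acc=1149087 shift=21
byte[3]=0x29 cont=0 payload=0x29: varint #1 complete (value=87132319); reset -> completed=1 acc=0 shift=0
byte[4]=0xE3 cont=1 payload=0x63: acc |= 99<<0 -> completed=1 acc=99 shift=7
byte[5]=0xD5 cont=1 payload=0x55: acc |= 85<<7 -> completed=1 acc=10979 shift=14

Answer: 1 10979 14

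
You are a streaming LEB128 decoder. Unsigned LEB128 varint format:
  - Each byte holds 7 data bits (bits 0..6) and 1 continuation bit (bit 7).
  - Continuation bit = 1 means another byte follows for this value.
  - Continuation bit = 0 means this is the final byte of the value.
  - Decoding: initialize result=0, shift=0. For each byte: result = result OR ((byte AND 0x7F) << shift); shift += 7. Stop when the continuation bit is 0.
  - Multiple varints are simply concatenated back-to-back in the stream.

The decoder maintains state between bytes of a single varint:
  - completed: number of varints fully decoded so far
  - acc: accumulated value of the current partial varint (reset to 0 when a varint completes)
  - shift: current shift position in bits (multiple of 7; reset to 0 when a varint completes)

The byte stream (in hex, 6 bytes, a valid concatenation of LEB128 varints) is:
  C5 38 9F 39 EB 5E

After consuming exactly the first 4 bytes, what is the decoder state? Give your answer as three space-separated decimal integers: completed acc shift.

Answer: 2 0 0

Derivation:
byte[0]=0xC5 cont=1 payload=0x45: acc |= 69<<0 -> completed=0 acc=69 shift=7
byte[1]=0x38 cont=0 payload=0x38: varint #1 complete (value=7237); reset -> completed=1 acc=0 shift=0
byte[2]=0x9F cont=1 payload=0x1F: acc |= 31<<0 -> completed=1 acc=31 shift=7
byte[3]=0x39 cont=0 payload=0x39: varint #2 complete (value=7327); reset -> completed=2 acc=0 shift=0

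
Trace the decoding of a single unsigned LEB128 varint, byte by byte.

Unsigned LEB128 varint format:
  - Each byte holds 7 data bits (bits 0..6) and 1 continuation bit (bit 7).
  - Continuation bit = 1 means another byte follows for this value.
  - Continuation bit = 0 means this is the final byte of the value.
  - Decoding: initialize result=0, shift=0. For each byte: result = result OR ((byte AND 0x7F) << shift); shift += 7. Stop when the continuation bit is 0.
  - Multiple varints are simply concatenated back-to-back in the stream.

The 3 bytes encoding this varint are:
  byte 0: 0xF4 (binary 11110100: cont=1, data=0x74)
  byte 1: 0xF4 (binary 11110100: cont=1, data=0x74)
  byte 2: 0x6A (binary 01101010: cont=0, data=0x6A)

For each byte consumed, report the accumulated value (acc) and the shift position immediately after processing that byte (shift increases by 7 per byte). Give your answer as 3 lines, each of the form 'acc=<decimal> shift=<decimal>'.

byte 0=0xF4: payload=0x74=116, contrib = 116<<0 = 116; acc -> 116, shift -> 7
byte 1=0xF4: payload=0x74=116, contrib = 116<<7 = 14848; acc -> 14964, shift -> 14
byte 2=0x6A: payload=0x6A=106, contrib = 106<<14 = 1736704; acc -> 1751668, shift -> 21

Answer: acc=116 shift=7
acc=14964 shift=14
acc=1751668 shift=21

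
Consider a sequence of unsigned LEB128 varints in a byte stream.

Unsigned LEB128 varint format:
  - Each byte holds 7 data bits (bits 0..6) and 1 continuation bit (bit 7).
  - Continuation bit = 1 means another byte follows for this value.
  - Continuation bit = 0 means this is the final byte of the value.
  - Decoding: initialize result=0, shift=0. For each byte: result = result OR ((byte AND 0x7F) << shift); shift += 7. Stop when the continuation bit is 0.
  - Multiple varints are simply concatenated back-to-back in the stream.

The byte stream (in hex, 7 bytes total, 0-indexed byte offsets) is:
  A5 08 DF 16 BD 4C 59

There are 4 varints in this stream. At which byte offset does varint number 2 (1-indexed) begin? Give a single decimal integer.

  byte[0]=0xA5 cont=1 payload=0x25=37: acc |= 37<<0 -> acc=37 shift=7
  byte[1]=0x08 cont=0 payload=0x08=8: acc |= 8<<7 -> acc=1061 shift=14 [end]
Varint 1: bytes[0:2] = A5 08 -> value 1061 (2 byte(s))
  byte[2]=0xDF cont=1 payload=0x5F=95: acc |= 95<<0 -> acc=95 shift=7
  byte[3]=0x16 cont=0 payload=0x16=22: acc |= 22<<7 -> acc=2911 shift=14 [end]
Varint 2: bytes[2:4] = DF 16 -> value 2911 (2 byte(s))
  byte[4]=0xBD cont=1 payload=0x3D=61: acc |= 61<<0 -> acc=61 shift=7
  byte[5]=0x4C cont=0 payload=0x4C=76: acc |= 76<<7 -> acc=9789 shift=14 [end]
Varint 3: bytes[4:6] = BD 4C -> value 9789 (2 byte(s))
  byte[6]=0x59 cont=0 payload=0x59=89: acc |= 89<<0 -> acc=89 shift=7 [end]
Varint 4: bytes[6:7] = 59 -> value 89 (1 byte(s))

Answer: 2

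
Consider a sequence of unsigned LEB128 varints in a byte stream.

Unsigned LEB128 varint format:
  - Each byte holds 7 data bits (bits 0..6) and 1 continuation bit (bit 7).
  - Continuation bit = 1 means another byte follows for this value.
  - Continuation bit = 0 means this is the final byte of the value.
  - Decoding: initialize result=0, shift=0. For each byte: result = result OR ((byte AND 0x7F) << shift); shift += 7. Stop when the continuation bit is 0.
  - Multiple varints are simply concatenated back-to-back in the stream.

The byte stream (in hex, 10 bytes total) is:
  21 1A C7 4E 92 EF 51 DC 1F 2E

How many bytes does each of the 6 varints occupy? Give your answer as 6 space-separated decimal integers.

Answer: 1 1 2 3 2 1

Derivation:
  byte[0]=0x21 cont=0 payload=0x21=33: acc |= 33<<0 -> acc=33 shift=7 [end]
Varint 1: bytes[0:1] = 21 -> value 33 (1 byte(s))
  byte[1]=0x1A cont=0 payload=0x1A=26: acc |= 26<<0 -> acc=26 shift=7 [end]
Varint 2: bytes[1:2] = 1A -> value 26 (1 byte(s))
  byte[2]=0xC7 cont=1 payload=0x47=71: acc |= 71<<0 -> acc=71 shift=7
  byte[3]=0x4E cont=0 payload=0x4E=78: acc |= 78<<7 -> acc=10055 shift=14 [end]
Varint 3: bytes[2:4] = C7 4E -> value 10055 (2 byte(s))
  byte[4]=0x92 cont=1 payload=0x12=18: acc |= 18<<0 -> acc=18 shift=7
  byte[5]=0xEF cont=1 payload=0x6F=111: acc |= 111<<7 -> acc=14226 shift=14
  byte[6]=0x51 cont=0 payload=0x51=81: acc |= 81<<14 -> acc=1341330 shift=21 [end]
Varint 4: bytes[4:7] = 92 EF 51 -> value 1341330 (3 byte(s))
  byte[7]=0xDC cont=1 payload=0x5C=92: acc |= 92<<0 -> acc=92 shift=7
  byte[8]=0x1F cont=0 payload=0x1F=31: acc |= 31<<7 -> acc=4060 shift=14 [end]
Varint 5: bytes[7:9] = DC 1F -> value 4060 (2 byte(s))
  byte[9]=0x2E cont=0 payload=0x2E=46: acc |= 46<<0 -> acc=46 shift=7 [end]
Varint 6: bytes[9:10] = 2E -> value 46 (1 byte(s))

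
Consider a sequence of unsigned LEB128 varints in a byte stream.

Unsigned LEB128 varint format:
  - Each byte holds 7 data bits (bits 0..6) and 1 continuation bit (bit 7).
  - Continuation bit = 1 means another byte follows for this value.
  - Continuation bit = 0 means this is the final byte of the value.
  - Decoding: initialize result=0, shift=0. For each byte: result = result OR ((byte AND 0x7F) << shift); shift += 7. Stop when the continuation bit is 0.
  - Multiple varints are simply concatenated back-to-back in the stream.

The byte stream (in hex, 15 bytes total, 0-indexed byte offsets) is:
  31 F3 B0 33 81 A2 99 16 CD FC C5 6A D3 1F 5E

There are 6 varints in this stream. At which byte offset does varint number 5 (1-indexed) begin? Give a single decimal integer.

  byte[0]=0x31 cont=0 payload=0x31=49: acc |= 49<<0 -> acc=49 shift=7 [end]
Varint 1: bytes[0:1] = 31 -> value 49 (1 byte(s))
  byte[1]=0xF3 cont=1 payload=0x73=115: acc |= 115<<0 -> acc=115 shift=7
  byte[2]=0xB0 cont=1 payload=0x30=48: acc |= 48<<7 -> acc=6259 shift=14
  byte[3]=0x33 cont=0 payload=0x33=51: acc |= 51<<14 -> acc=841843 shift=21 [end]
Varint 2: bytes[1:4] = F3 B0 33 -> value 841843 (3 byte(s))
  byte[4]=0x81 cont=1 payload=0x01=1: acc |= 1<<0 -> acc=1 shift=7
  byte[5]=0xA2 cont=1 payload=0x22=34: acc |= 34<<7 -> acc=4353 shift=14
  byte[6]=0x99 cont=1 payload=0x19=25: acc |= 25<<14 -> acc=413953 shift=21
  byte[7]=0x16 cont=0 payload=0x16=22: acc |= 22<<21 -> acc=46551297 shift=28 [end]
Varint 3: bytes[4:8] = 81 A2 99 16 -> value 46551297 (4 byte(s))
  byte[8]=0xCD cont=1 payload=0x4D=77: acc |= 77<<0 -> acc=77 shift=7
  byte[9]=0xFC cont=1 payload=0x7C=124: acc |= 124<<7 -> acc=15949 shift=14
  byte[10]=0xC5 cont=1 payload=0x45=69: acc |= 69<<14 -> acc=1146445 shift=21
  byte[11]=0x6A cont=0 payload=0x6A=106: acc |= 106<<21 -> acc=223444557 shift=28 [end]
Varint 4: bytes[8:12] = CD FC C5 6A -> value 223444557 (4 byte(s))
  byte[12]=0xD3 cont=1 payload=0x53=83: acc |= 83<<0 -> acc=83 shift=7
  byte[13]=0x1F cont=0 payload=0x1F=31: acc |= 31<<7 -> acc=4051 shift=14 [end]
Varint 5: bytes[12:14] = D3 1F -> value 4051 (2 byte(s))
  byte[14]=0x5E cont=0 payload=0x5E=94: acc |= 94<<0 -> acc=94 shift=7 [end]
Varint 6: bytes[14:15] = 5E -> value 94 (1 byte(s))

Answer: 12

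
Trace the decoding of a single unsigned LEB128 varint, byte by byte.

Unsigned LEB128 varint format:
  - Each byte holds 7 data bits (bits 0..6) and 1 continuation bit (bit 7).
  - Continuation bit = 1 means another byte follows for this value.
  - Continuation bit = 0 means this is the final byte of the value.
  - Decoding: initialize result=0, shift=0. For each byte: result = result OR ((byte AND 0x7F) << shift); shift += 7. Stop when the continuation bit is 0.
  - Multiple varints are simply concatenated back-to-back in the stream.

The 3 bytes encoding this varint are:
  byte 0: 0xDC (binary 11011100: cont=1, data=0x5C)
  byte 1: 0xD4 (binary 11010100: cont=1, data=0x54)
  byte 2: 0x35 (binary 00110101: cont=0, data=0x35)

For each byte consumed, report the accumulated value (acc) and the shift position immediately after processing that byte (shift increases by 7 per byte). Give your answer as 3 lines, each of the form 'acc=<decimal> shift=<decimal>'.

Answer: acc=92 shift=7
acc=10844 shift=14
acc=879196 shift=21

Derivation:
byte 0=0xDC: payload=0x5C=92, contrib = 92<<0 = 92; acc -> 92, shift -> 7
byte 1=0xD4: payload=0x54=84, contrib = 84<<7 = 10752; acc -> 10844, shift -> 14
byte 2=0x35: payload=0x35=53, contrib = 53<<14 = 868352; acc -> 879196, shift -> 21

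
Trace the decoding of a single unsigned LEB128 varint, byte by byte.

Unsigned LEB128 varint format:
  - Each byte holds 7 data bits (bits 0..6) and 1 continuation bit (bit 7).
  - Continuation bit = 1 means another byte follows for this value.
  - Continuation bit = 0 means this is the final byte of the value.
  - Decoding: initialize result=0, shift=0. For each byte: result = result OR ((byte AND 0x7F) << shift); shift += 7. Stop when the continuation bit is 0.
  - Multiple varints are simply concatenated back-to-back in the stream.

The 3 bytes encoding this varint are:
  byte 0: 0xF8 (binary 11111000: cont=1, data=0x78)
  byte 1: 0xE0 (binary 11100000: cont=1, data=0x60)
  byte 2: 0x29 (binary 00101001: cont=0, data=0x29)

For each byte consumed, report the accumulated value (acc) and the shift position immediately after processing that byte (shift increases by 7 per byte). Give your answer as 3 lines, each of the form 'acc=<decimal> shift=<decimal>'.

Answer: acc=120 shift=7
acc=12408 shift=14
acc=684152 shift=21

Derivation:
byte 0=0xF8: payload=0x78=120, contrib = 120<<0 = 120; acc -> 120, shift -> 7
byte 1=0xE0: payload=0x60=96, contrib = 96<<7 = 12288; acc -> 12408, shift -> 14
byte 2=0x29: payload=0x29=41, contrib = 41<<14 = 671744; acc -> 684152, shift -> 21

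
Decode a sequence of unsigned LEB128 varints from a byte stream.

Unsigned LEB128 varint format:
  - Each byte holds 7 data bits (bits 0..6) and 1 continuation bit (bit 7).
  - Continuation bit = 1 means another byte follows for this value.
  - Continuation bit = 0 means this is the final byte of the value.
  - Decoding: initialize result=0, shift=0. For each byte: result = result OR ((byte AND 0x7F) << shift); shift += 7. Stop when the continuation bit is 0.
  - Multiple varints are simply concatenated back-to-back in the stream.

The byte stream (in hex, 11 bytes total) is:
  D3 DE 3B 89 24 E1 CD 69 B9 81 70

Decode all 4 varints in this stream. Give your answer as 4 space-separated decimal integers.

  byte[0]=0xD3 cont=1 payload=0x53=83: acc |= 83<<0 -> acc=83 shift=7
  byte[1]=0xDE cont=1 payload=0x5E=94: acc |= 94<<7 -> acc=12115 shift=14
  byte[2]=0x3B cont=0 payload=0x3B=59: acc |= 59<<14 -> acc=978771 shift=21 [end]
Varint 1: bytes[0:3] = D3 DE 3B -> value 978771 (3 byte(s))
  byte[3]=0x89 cont=1 payload=0x09=9: acc |= 9<<0 -> acc=9 shift=7
  byte[4]=0x24 cont=0 payload=0x24=36: acc |= 36<<7 -> acc=4617 shift=14 [end]
Varint 2: bytes[3:5] = 89 24 -> value 4617 (2 byte(s))
  byte[5]=0xE1 cont=1 payload=0x61=97: acc |= 97<<0 -> acc=97 shift=7
  byte[6]=0xCD cont=1 payload=0x4D=77: acc |= 77<<7 -> acc=9953 shift=14
  byte[7]=0x69 cont=0 payload=0x69=105: acc |= 105<<14 -> acc=1730273 shift=21 [end]
Varint 3: bytes[5:8] = E1 CD 69 -> value 1730273 (3 byte(s))
  byte[8]=0xB9 cont=1 payload=0x39=57: acc |= 57<<0 -> acc=57 shift=7
  byte[9]=0x81 cont=1 payload=0x01=1: acc |= 1<<7 -> acc=185 shift=14
  byte[10]=0x70 cont=0 payload=0x70=112: acc |= 112<<14 -> acc=1835193 shift=21 [end]
Varint 4: bytes[8:11] = B9 81 70 -> value 1835193 (3 byte(s))

Answer: 978771 4617 1730273 1835193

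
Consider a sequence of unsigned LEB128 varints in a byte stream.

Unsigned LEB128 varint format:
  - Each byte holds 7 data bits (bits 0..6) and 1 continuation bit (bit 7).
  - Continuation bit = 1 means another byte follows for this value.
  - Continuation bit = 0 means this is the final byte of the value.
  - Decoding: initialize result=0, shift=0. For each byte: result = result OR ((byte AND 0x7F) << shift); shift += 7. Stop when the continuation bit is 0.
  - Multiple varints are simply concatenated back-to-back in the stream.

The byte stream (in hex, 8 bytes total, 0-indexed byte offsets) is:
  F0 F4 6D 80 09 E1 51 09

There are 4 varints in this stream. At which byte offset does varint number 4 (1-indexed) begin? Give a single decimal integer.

  byte[0]=0xF0 cont=1 payload=0x70=112: acc |= 112<<0 -> acc=112 shift=7
  byte[1]=0xF4 cont=1 payload=0x74=116: acc |= 116<<7 -> acc=14960 shift=14
  byte[2]=0x6D cont=0 payload=0x6D=109: acc |= 109<<14 -> acc=1800816 shift=21 [end]
Varint 1: bytes[0:3] = F0 F4 6D -> value 1800816 (3 byte(s))
  byte[3]=0x80 cont=1 payload=0x00=0: acc |= 0<<0 -> acc=0 shift=7
  byte[4]=0x09 cont=0 payload=0x09=9: acc |= 9<<7 -> acc=1152 shift=14 [end]
Varint 2: bytes[3:5] = 80 09 -> value 1152 (2 byte(s))
  byte[5]=0xE1 cont=1 payload=0x61=97: acc |= 97<<0 -> acc=97 shift=7
  byte[6]=0x51 cont=0 payload=0x51=81: acc |= 81<<7 -> acc=10465 shift=14 [end]
Varint 3: bytes[5:7] = E1 51 -> value 10465 (2 byte(s))
  byte[7]=0x09 cont=0 payload=0x09=9: acc |= 9<<0 -> acc=9 shift=7 [end]
Varint 4: bytes[7:8] = 09 -> value 9 (1 byte(s))

Answer: 7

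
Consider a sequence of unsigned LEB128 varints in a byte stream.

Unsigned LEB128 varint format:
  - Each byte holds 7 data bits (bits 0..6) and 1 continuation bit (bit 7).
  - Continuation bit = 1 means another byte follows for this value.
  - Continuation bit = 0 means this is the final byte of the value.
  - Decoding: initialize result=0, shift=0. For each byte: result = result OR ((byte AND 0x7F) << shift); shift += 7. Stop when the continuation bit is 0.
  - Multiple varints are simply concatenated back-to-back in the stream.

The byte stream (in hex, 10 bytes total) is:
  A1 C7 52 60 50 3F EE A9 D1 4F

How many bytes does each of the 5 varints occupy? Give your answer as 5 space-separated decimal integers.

  byte[0]=0xA1 cont=1 payload=0x21=33: acc |= 33<<0 -> acc=33 shift=7
  byte[1]=0xC7 cont=1 payload=0x47=71: acc |= 71<<7 -> acc=9121 shift=14
  byte[2]=0x52 cont=0 payload=0x52=82: acc |= 82<<14 -> acc=1352609 shift=21 [end]
Varint 1: bytes[0:3] = A1 C7 52 -> value 1352609 (3 byte(s))
  byte[3]=0x60 cont=0 payload=0x60=96: acc |= 96<<0 -> acc=96 shift=7 [end]
Varint 2: bytes[3:4] = 60 -> value 96 (1 byte(s))
  byte[4]=0x50 cont=0 payload=0x50=80: acc |= 80<<0 -> acc=80 shift=7 [end]
Varint 3: bytes[4:5] = 50 -> value 80 (1 byte(s))
  byte[5]=0x3F cont=0 payload=0x3F=63: acc |= 63<<0 -> acc=63 shift=7 [end]
Varint 4: bytes[5:6] = 3F -> value 63 (1 byte(s))
  byte[6]=0xEE cont=1 payload=0x6E=110: acc |= 110<<0 -> acc=110 shift=7
  byte[7]=0xA9 cont=1 payload=0x29=41: acc |= 41<<7 -> acc=5358 shift=14
  byte[8]=0xD1 cont=1 payload=0x51=81: acc |= 81<<14 -> acc=1332462 shift=21
  byte[9]=0x4F cont=0 payload=0x4F=79: acc |= 79<<21 -> acc=167007470 shift=28 [end]
Varint 5: bytes[6:10] = EE A9 D1 4F -> value 167007470 (4 byte(s))

Answer: 3 1 1 1 4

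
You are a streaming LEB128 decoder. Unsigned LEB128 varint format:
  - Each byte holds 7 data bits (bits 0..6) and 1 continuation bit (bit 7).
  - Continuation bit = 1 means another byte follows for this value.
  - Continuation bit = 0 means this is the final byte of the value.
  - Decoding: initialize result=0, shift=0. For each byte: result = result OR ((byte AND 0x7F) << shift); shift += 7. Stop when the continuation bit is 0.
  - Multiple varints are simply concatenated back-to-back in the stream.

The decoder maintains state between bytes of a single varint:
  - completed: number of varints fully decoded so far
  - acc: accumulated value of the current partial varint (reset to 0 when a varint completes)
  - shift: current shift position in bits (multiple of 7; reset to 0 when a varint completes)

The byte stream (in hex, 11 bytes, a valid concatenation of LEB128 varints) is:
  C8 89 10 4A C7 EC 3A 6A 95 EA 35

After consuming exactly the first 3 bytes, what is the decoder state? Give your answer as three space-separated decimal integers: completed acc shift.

Answer: 1 0 0

Derivation:
byte[0]=0xC8 cont=1 payload=0x48: acc |= 72<<0 -> completed=0 acc=72 shift=7
byte[1]=0x89 cont=1 payload=0x09: acc |= 9<<7 -> completed=0 acc=1224 shift=14
byte[2]=0x10 cont=0 payload=0x10: varint #1 complete (value=263368); reset -> completed=1 acc=0 shift=0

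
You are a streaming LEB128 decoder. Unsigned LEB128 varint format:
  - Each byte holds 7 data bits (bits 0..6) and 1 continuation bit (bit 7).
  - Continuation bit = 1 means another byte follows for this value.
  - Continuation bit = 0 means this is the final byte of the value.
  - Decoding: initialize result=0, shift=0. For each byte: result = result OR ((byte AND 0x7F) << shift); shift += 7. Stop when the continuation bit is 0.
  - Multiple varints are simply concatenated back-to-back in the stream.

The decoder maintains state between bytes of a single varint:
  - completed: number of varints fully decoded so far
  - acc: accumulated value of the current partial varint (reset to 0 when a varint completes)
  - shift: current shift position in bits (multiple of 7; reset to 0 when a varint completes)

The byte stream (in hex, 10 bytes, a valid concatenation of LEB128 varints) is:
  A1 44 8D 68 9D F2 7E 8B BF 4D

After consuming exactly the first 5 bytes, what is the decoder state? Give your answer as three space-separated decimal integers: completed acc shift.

Answer: 2 29 7

Derivation:
byte[0]=0xA1 cont=1 payload=0x21: acc |= 33<<0 -> completed=0 acc=33 shift=7
byte[1]=0x44 cont=0 payload=0x44: varint #1 complete (value=8737); reset -> completed=1 acc=0 shift=0
byte[2]=0x8D cont=1 payload=0x0D: acc |= 13<<0 -> completed=1 acc=13 shift=7
byte[3]=0x68 cont=0 payload=0x68: varint #2 complete (value=13325); reset -> completed=2 acc=0 shift=0
byte[4]=0x9D cont=1 payload=0x1D: acc |= 29<<0 -> completed=2 acc=29 shift=7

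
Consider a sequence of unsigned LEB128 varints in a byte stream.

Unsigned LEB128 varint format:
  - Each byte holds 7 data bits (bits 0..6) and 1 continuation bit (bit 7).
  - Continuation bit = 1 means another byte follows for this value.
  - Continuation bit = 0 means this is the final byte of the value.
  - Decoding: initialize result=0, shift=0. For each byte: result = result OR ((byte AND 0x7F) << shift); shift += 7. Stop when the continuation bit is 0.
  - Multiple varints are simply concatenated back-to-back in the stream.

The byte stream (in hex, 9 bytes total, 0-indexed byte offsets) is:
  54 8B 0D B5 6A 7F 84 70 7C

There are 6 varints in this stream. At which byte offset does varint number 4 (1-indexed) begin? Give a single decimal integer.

Answer: 5

Derivation:
  byte[0]=0x54 cont=0 payload=0x54=84: acc |= 84<<0 -> acc=84 shift=7 [end]
Varint 1: bytes[0:1] = 54 -> value 84 (1 byte(s))
  byte[1]=0x8B cont=1 payload=0x0B=11: acc |= 11<<0 -> acc=11 shift=7
  byte[2]=0x0D cont=0 payload=0x0D=13: acc |= 13<<7 -> acc=1675 shift=14 [end]
Varint 2: bytes[1:3] = 8B 0D -> value 1675 (2 byte(s))
  byte[3]=0xB5 cont=1 payload=0x35=53: acc |= 53<<0 -> acc=53 shift=7
  byte[4]=0x6A cont=0 payload=0x6A=106: acc |= 106<<7 -> acc=13621 shift=14 [end]
Varint 3: bytes[3:5] = B5 6A -> value 13621 (2 byte(s))
  byte[5]=0x7F cont=0 payload=0x7F=127: acc |= 127<<0 -> acc=127 shift=7 [end]
Varint 4: bytes[5:6] = 7F -> value 127 (1 byte(s))
  byte[6]=0x84 cont=1 payload=0x04=4: acc |= 4<<0 -> acc=4 shift=7
  byte[7]=0x70 cont=0 payload=0x70=112: acc |= 112<<7 -> acc=14340 shift=14 [end]
Varint 5: bytes[6:8] = 84 70 -> value 14340 (2 byte(s))
  byte[8]=0x7C cont=0 payload=0x7C=124: acc |= 124<<0 -> acc=124 shift=7 [end]
Varint 6: bytes[8:9] = 7C -> value 124 (1 byte(s))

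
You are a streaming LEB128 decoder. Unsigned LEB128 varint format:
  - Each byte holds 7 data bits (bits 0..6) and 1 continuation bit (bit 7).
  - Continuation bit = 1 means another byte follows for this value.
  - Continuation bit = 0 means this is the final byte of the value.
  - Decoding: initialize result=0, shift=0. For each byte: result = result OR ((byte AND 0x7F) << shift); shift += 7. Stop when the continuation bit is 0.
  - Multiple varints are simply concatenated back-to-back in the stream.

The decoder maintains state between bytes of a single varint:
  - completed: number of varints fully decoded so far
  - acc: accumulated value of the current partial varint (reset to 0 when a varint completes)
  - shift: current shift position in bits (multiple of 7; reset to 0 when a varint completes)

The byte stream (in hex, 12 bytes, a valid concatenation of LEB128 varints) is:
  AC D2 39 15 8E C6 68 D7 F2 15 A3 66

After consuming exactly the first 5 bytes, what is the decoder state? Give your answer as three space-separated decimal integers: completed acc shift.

Answer: 2 14 7

Derivation:
byte[0]=0xAC cont=1 payload=0x2C: acc |= 44<<0 -> completed=0 acc=44 shift=7
byte[1]=0xD2 cont=1 payload=0x52: acc |= 82<<7 -> completed=0 acc=10540 shift=14
byte[2]=0x39 cont=0 payload=0x39: varint #1 complete (value=944428); reset -> completed=1 acc=0 shift=0
byte[3]=0x15 cont=0 payload=0x15: varint #2 complete (value=21); reset -> completed=2 acc=0 shift=0
byte[4]=0x8E cont=1 payload=0x0E: acc |= 14<<0 -> completed=2 acc=14 shift=7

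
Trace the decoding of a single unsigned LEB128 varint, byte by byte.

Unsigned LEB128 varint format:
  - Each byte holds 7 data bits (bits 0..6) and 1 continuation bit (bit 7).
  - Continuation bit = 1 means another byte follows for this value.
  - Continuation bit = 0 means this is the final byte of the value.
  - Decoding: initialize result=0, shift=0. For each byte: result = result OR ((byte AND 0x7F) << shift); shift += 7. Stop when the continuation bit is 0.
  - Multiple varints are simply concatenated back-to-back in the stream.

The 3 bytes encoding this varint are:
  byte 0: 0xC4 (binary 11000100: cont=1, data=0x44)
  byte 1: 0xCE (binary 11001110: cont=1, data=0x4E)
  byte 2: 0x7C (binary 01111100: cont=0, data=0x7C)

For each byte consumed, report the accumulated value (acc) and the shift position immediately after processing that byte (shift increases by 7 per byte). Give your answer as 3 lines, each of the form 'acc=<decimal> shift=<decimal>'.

byte 0=0xC4: payload=0x44=68, contrib = 68<<0 = 68; acc -> 68, shift -> 7
byte 1=0xCE: payload=0x4E=78, contrib = 78<<7 = 9984; acc -> 10052, shift -> 14
byte 2=0x7C: payload=0x7C=124, contrib = 124<<14 = 2031616; acc -> 2041668, shift -> 21

Answer: acc=68 shift=7
acc=10052 shift=14
acc=2041668 shift=21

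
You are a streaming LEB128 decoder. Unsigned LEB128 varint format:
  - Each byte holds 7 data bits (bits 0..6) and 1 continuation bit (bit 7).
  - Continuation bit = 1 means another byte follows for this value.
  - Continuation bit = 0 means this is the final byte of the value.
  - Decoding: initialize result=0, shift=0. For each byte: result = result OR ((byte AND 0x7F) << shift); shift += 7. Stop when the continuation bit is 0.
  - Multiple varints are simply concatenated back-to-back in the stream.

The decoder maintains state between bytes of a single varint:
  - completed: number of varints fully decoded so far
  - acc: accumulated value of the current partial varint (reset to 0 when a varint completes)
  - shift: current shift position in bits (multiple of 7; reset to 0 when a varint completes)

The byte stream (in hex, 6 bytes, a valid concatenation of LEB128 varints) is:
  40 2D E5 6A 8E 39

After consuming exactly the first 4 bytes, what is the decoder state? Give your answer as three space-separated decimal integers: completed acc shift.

byte[0]=0x40 cont=0 payload=0x40: varint #1 complete (value=64); reset -> completed=1 acc=0 shift=0
byte[1]=0x2D cont=0 payload=0x2D: varint #2 complete (value=45); reset -> completed=2 acc=0 shift=0
byte[2]=0xE5 cont=1 payload=0x65: acc |= 101<<0 -> completed=2 acc=101 shift=7
byte[3]=0x6A cont=0 payload=0x6A: varint #3 complete (value=13669); reset -> completed=3 acc=0 shift=0

Answer: 3 0 0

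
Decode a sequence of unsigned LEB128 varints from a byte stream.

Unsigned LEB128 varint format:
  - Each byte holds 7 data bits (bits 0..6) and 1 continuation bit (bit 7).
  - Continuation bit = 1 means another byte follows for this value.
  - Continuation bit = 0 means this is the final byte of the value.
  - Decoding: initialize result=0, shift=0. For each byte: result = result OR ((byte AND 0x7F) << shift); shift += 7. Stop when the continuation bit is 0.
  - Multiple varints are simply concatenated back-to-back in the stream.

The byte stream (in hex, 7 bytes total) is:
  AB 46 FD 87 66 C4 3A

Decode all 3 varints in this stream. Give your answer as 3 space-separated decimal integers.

Answer: 9003 1672189 7492

Derivation:
  byte[0]=0xAB cont=1 payload=0x2B=43: acc |= 43<<0 -> acc=43 shift=7
  byte[1]=0x46 cont=0 payload=0x46=70: acc |= 70<<7 -> acc=9003 shift=14 [end]
Varint 1: bytes[0:2] = AB 46 -> value 9003 (2 byte(s))
  byte[2]=0xFD cont=1 payload=0x7D=125: acc |= 125<<0 -> acc=125 shift=7
  byte[3]=0x87 cont=1 payload=0x07=7: acc |= 7<<7 -> acc=1021 shift=14
  byte[4]=0x66 cont=0 payload=0x66=102: acc |= 102<<14 -> acc=1672189 shift=21 [end]
Varint 2: bytes[2:5] = FD 87 66 -> value 1672189 (3 byte(s))
  byte[5]=0xC4 cont=1 payload=0x44=68: acc |= 68<<0 -> acc=68 shift=7
  byte[6]=0x3A cont=0 payload=0x3A=58: acc |= 58<<7 -> acc=7492 shift=14 [end]
Varint 3: bytes[5:7] = C4 3A -> value 7492 (2 byte(s))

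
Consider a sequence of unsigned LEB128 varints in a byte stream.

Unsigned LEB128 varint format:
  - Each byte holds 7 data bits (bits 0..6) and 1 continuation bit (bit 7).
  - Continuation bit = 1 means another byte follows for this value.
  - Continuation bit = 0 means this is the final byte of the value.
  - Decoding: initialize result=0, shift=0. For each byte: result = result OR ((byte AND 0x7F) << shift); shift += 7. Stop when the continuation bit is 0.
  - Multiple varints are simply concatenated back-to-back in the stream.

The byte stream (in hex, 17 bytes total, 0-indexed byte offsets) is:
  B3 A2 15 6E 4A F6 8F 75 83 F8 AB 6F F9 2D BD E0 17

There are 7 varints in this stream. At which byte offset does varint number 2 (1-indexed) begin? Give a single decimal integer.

  byte[0]=0xB3 cont=1 payload=0x33=51: acc |= 51<<0 -> acc=51 shift=7
  byte[1]=0xA2 cont=1 payload=0x22=34: acc |= 34<<7 -> acc=4403 shift=14
  byte[2]=0x15 cont=0 payload=0x15=21: acc |= 21<<14 -> acc=348467 shift=21 [end]
Varint 1: bytes[0:3] = B3 A2 15 -> value 348467 (3 byte(s))
  byte[3]=0x6E cont=0 payload=0x6E=110: acc |= 110<<0 -> acc=110 shift=7 [end]
Varint 2: bytes[3:4] = 6E -> value 110 (1 byte(s))
  byte[4]=0x4A cont=0 payload=0x4A=74: acc |= 74<<0 -> acc=74 shift=7 [end]
Varint 3: bytes[4:5] = 4A -> value 74 (1 byte(s))
  byte[5]=0xF6 cont=1 payload=0x76=118: acc |= 118<<0 -> acc=118 shift=7
  byte[6]=0x8F cont=1 payload=0x0F=15: acc |= 15<<7 -> acc=2038 shift=14
  byte[7]=0x75 cont=0 payload=0x75=117: acc |= 117<<14 -> acc=1918966 shift=21 [end]
Varint 4: bytes[5:8] = F6 8F 75 -> value 1918966 (3 byte(s))
  byte[8]=0x83 cont=1 payload=0x03=3: acc |= 3<<0 -> acc=3 shift=7
  byte[9]=0xF8 cont=1 payload=0x78=120: acc |= 120<<7 -> acc=15363 shift=14
  byte[10]=0xAB cont=1 payload=0x2B=43: acc |= 43<<14 -> acc=719875 shift=21
  byte[11]=0x6F cont=0 payload=0x6F=111: acc |= 111<<21 -> acc=233503747 shift=28 [end]
Varint 5: bytes[8:12] = 83 F8 AB 6F -> value 233503747 (4 byte(s))
  byte[12]=0xF9 cont=1 payload=0x79=121: acc |= 121<<0 -> acc=121 shift=7
  byte[13]=0x2D cont=0 payload=0x2D=45: acc |= 45<<7 -> acc=5881 shift=14 [end]
Varint 6: bytes[12:14] = F9 2D -> value 5881 (2 byte(s))
  byte[14]=0xBD cont=1 payload=0x3D=61: acc |= 61<<0 -> acc=61 shift=7
  byte[15]=0xE0 cont=1 payload=0x60=96: acc |= 96<<7 -> acc=12349 shift=14
  byte[16]=0x17 cont=0 payload=0x17=23: acc |= 23<<14 -> acc=389181 shift=21 [end]
Varint 7: bytes[14:17] = BD E0 17 -> value 389181 (3 byte(s))

Answer: 3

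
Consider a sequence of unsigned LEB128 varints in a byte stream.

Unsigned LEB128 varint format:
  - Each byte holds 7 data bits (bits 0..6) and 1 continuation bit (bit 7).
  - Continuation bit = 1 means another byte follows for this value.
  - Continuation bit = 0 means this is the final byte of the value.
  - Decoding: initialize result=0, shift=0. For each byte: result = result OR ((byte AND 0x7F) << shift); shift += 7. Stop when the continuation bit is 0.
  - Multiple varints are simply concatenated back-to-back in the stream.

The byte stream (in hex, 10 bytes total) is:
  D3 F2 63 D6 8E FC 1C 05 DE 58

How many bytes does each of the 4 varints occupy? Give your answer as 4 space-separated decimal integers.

Answer: 3 4 1 2

Derivation:
  byte[0]=0xD3 cont=1 payload=0x53=83: acc |= 83<<0 -> acc=83 shift=7
  byte[1]=0xF2 cont=1 payload=0x72=114: acc |= 114<<7 -> acc=14675 shift=14
  byte[2]=0x63 cont=0 payload=0x63=99: acc |= 99<<14 -> acc=1636691 shift=21 [end]
Varint 1: bytes[0:3] = D3 F2 63 -> value 1636691 (3 byte(s))
  byte[3]=0xD6 cont=1 payload=0x56=86: acc |= 86<<0 -> acc=86 shift=7
  byte[4]=0x8E cont=1 payload=0x0E=14: acc |= 14<<7 -> acc=1878 shift=14
  byte[5]=0xFC cont=1 payload=0x7C=124: acc |= 124<<14 -> acc=2033494 shift=21
  byte[6]=0x1C cont=0 payload=0x1C=28: acc |= 28<<21 -> acc=60753750 shift=28 [end]
Varint 2: bytes[3:7] = D6 8E FC 1C -> value 60753750 (4 byte(s))
  byte[7]=0x05 cont=0 payload=0x05=5: acc |= 5<<0 -> acc=5 shift=7 [end]
Varint 3: bytes[7:8] = 05 -> value 5 (1 byte(s))
  byte[8]=0xDE cont=1 payload=0x5E=94: acc |= 94<<0 -> acc=94 shift=7
  byte[9]=0x58 cont=0 payload=0x58=88: acc |= 88<<7 -> acc=11358 shift=14 [end]
Varint 4: bytes[8:10] = DE 58 -> value 11358 (2 byte(s))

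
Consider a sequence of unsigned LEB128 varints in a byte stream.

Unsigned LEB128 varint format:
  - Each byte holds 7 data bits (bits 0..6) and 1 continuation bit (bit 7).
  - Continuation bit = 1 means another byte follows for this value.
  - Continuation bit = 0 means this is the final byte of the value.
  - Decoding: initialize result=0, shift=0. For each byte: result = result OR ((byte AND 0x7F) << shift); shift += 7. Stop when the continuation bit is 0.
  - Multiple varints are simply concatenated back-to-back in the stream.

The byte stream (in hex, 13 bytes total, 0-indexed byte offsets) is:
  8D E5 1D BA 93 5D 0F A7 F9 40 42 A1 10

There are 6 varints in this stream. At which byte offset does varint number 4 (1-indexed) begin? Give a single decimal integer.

Answer: 7

Derivation:
  byte[0]=0x8D cont=1 payload=0x0D=13: acc |= 13<<0 -> acc=13 shift=7
  byte[1]=0xE5 cont=1 payload=0x65=101: acc |= 101<<7 -> acc=12941 shift=14
  byte[2]=0x1D cont=0 payload=0x1D=29: acc |= 29<<14 -> acc=488077 shift=21 [end]
Varint 1: bytes[0:3] = 8D E5 1D -> value 488077 (3 byte(s))
  byte[3]=0xBA cont=1 payload=0x3A=58: acc |= 58<<0 -> acc=58 shift=7
  byte[4]=0x93 cont=1 payload=0x13=19: acc |= 19<<7 -> acc=2490 shift=14
  byte[5]=0x5D cont=0 payload=0x5D=93: acc |= 93<<14 -> acc=1526202 shift=21 [end]
Varint 2: bytes[3:6] = BA 93 5D -> value 1526202 (3 byte(s))
  byte[6]=0x0F cont=0 payload=0x0F=15: acc |= 15<<0 -> acc=15 shift=7 [end]
Varint 3: bytes[6:7] = 0F -> value 15 (1 byte(s))
  byte[7]=0xA7 cont=1 payload=0x27=39: acc |= 39<<0 -> acc=39 shift=7
  byte[8]=0xF9 cont=1 payload=0x79=121: acc |= 121<<7 -> acc=15527 shift=14
  byte[9]=0x40 cont=0 payload=0x40=64: acc |= 64<<14 -> acc=1064103 shift=21 [end]
Varint 4: bytes[7:10] = A7 F9 40 -> value 1064103 (3 byte(s))
  byte[10]=0x42 cont=0 payload=0x42=66: acc |= 66<<0 -> acc=66 shift=7 [end]
Varint 5: bytes[10:11] = 42 -> value 66 (1 byte(s))
  byte[11]=0xA1 cont=1 payload=0x21=33: acc |= 33<<0 -> acc=33 shift=7
  byte[12]=0x10 cont=0 payload=0x10=16: acc |= 16<<7 -> acc=2081 shift=14 [end]
Varint 6: bytes[11:13] = A1 10 -> value 2081 (2 byte(s))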